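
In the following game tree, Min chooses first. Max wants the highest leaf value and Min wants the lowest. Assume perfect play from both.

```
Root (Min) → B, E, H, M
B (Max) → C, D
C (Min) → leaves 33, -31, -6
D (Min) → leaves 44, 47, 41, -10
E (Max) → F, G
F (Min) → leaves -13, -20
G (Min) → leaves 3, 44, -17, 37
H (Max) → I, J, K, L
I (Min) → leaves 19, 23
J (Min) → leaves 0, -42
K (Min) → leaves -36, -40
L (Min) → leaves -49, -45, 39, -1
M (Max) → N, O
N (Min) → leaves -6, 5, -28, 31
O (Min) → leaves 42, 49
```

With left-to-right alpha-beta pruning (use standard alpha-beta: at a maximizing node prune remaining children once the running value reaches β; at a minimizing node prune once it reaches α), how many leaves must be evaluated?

21

C [α=-∞,β=+∞]: v=-31
D [α=-31,β=+∞]: v=-10
B [α=-∞,β=+∞]: v=-10
F [α=-∞,β=-10]: v=-20
G [α=-20,β=-10]: v=-17
E [α=-∞,β=-10]: v=-17
I [α=-∞,β=-17]: v=19
H [α=-∞,β=-17]: v=19 after child 1 ≥ β → β-cutoff, skip 3
N [α=-∞,β=-17]: v=-28
O [α=-28,β=-17]: v=42
M [α=-∞,β=-17]: v=42
Root [α=-∞,β=+∞]: v=-17
Leaves evaluated: 21 of 29.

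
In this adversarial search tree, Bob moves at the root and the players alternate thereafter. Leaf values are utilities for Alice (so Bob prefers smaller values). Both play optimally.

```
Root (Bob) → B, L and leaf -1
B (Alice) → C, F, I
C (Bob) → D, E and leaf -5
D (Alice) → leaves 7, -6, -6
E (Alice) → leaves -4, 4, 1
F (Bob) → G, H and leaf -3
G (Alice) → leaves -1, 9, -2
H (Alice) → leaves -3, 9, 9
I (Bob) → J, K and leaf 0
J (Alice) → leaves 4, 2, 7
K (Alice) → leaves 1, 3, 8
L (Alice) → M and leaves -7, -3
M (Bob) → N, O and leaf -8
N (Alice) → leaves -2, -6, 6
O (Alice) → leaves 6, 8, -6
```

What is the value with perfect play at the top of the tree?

-3

D (Alice): max(7, -6, -6) = 7
E (Alice): max(-4, 4, 1) = 4
C (Bob): min(7, 4, -5) = -5
G (Alice): max(-1, 9, -2) = 9
H (Alice): max(-3, 9, 9) = 9
F (Bob): min(9, 9, -3) = -3
J (Alice): max(4, 2, 7) = 7
K (Alice): max(1, 3, 8) = 8
I (Bob): min(7, 8, 0) = 0
B (Alice): max(-5, -3, 0) = 0
N (Alice): max(-2, -6, 6) = 6
O (Alice): max(6, 8, -6) = 8
M (Bob): min(6, 8, -8) = -8
L (Alice): max(-8, -7, -3) = -3
Root (Bob): min(0, -3, -1) = -3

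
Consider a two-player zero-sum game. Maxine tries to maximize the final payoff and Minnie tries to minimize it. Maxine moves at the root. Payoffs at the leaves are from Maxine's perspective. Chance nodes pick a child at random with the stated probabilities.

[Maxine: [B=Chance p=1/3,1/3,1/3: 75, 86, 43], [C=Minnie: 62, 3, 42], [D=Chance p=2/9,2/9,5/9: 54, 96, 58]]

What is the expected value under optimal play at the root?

B (Chance): 1/3·75 + 1/3·86 + 1/3·43 = 68
C (Minnie): min(62, 3, 42) = 3
D (Chance): 2/9·54 + 2/9·96 + 5/9·58 = 65.56
Root (Maxine): max(68, 3, 65.56) = 68

68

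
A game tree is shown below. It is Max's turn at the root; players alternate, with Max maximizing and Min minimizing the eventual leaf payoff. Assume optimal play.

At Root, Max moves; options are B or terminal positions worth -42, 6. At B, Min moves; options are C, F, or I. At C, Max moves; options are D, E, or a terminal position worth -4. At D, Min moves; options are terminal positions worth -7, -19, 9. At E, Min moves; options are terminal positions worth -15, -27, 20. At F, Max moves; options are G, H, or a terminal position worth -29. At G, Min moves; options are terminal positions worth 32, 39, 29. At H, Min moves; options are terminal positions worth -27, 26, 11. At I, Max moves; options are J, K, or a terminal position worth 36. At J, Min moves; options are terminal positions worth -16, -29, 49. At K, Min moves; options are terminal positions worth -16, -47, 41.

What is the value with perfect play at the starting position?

6

D (Min): min(-7, -19, 9) = -19
E (Min): min(-15, -27, 20) = -27
C (Max): max(-19, -27, -4) = -4
G (Min): min(32, 39, 29) = 29
H (Min): min(-27, 26, 11) = -27
F (Max): max(29, -27, -29) = 29
J (Min): min(-16, -29, 49) = -29
K (Min): min(-16, -47, 41) = -47
I (Max): max(-29, -47, 36) = 36
B (Min): min(-4, 29, 36) = -4
Root (Max): max(-4, -42, 6) = 6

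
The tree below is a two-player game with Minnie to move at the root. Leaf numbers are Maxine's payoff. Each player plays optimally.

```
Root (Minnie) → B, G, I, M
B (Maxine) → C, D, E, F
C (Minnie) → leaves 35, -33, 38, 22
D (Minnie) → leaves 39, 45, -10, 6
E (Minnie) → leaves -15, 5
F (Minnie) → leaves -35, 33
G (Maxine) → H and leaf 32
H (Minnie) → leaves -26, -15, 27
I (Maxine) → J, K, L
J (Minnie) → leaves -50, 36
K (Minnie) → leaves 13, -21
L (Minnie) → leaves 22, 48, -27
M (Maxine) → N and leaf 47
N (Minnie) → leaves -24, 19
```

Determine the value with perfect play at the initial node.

-21

C (Minnie): min(35, -33, 38, 22) = -33
D (Minnie): min(39, 45, -10, 6) = -10
E (Minnie): min(-15, 5) = -15
F (Minnie): min(-35, 33) = -35
B (Maxine): max(-33, -10, -15, -35) = -10
H (Minnie): min(-26, -15, 27) = -26
G (Maxine): max(-26, 32) = 32
J (Minnie): min(-50, 36) = -50
K (Minnie): min(13, -21) = -21
L (Minnie): min(22, 48, -27) = -27
I (Maxine): max(-50, -21, -27) = -21
N (Minnie): min(-24, 19) = -24
M (Maxine): max(-24, 47) = 47
Root (Minnie): min(-10, 32, -21, 47) = -21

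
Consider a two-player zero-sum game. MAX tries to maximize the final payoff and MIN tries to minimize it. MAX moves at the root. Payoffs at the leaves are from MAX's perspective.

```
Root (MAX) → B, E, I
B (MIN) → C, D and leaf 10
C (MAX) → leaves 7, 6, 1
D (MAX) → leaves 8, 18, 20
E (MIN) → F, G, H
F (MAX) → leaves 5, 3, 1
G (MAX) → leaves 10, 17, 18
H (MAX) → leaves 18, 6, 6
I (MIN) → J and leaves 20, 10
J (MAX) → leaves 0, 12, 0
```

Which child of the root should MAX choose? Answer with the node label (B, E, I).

C (MAX): max(7, 6, 1) = 7
D (MAX): max(8, 18, 20) = 20
B (MIN): min(7, 20, 10) = 7
F (MAX): max(5, 3, 1) = 5
G (MAX): max(10, 17, 18) = 18
H (MAX): max(18, 6, 6) = 18
E (MIN): min(5, 18, 18) = 5
J (MAX): max(0, 12, 0) = 12
I (MIN): min(12, 20, 10) = 10
Root (MAX): max(7, 5, 10) = 10
MAX picks the child with the highest value: I (value 10).

I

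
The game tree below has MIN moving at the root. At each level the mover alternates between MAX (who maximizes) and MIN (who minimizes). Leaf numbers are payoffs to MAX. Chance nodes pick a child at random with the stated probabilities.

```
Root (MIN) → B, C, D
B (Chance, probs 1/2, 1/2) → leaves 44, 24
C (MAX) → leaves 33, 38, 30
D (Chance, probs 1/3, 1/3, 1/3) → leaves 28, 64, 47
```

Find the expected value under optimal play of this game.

34

B (Chance): 1/2·44 + 1/2·24 = 34
C (MAX): max(33, 38, 30) = 38
D (Chance): 1/3·28 + 1/3·64 + 1/3·47 = 46.33
Root (MIN): min(34, 38, 46.33) = 34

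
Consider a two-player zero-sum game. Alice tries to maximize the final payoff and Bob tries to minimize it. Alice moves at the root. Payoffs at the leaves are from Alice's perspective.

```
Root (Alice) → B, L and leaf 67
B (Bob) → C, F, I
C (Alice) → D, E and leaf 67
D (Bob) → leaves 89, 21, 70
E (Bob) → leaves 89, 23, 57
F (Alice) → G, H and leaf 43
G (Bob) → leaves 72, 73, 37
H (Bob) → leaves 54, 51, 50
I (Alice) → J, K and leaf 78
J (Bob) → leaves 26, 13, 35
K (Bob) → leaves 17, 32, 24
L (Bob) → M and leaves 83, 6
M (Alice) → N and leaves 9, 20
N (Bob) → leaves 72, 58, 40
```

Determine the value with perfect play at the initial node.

D (Bob): min(89, 21, 70) = 21
E (Bob): min(89, 23, 57) = 23
C (Alice): max(21, 23, 67) = 67
G (Bob): min(72, 73, 37) = 37
H (Bob): min(54, 51, 50) = 50
F (Alice): max(37, 50, 43) = 50
J (Bob): min(26, 13, 35) = 13
K (Bob): min(17, 32, 24) = 17
I (Alice): max(13, 17, 78) = 78
B (Bob): min(67, 50, 78) = 50
N (Bob): min(72, 58, 40) = 40
M (Alice): max(40, 9, 20) = 40
L (Bob): min(40, 83, 6) = 6
Root (Alice): max(50, 6, 67) = 67

67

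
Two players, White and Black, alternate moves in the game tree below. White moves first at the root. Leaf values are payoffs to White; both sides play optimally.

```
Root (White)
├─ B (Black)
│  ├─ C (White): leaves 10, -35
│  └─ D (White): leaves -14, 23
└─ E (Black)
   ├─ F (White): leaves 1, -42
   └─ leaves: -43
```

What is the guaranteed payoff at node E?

-43

F: max(1, -42) = 1
E: min(1, -43) = -43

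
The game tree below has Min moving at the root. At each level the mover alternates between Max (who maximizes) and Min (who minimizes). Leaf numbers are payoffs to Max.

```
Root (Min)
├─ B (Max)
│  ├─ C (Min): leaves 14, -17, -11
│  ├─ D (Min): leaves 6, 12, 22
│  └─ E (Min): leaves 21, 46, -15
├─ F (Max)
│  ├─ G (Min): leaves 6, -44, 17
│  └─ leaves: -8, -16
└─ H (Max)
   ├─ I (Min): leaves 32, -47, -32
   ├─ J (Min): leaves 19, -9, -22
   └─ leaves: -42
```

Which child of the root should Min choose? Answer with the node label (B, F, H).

H

C (Min): min(14, -17, -11) = -17
D (Min): min(6, 12, 22) = 6
E (Min): min(21, 46, -15) = -15
B (Max): max(-17, 6, -15) = 6
G (Min): min(6, -44, 17) = -44
F (Max): max(-44, -8, -16) = -8
I (Min): min(32, -47, -32) = -47
J (Min): min(19, -9, -22) = -22
H (Max): max(-47, -22, -42) = -22
Root (Min): min(6, -8, -22) = -22
Min picks the child with the lowest value: H (value -22).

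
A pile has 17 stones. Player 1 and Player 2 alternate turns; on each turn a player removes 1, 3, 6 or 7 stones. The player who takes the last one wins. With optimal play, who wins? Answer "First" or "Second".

i:   0  1  2  3  4  5  6  7  8  9 10 11 12 13 14 15 16 17
     L  W  L  W  L  W  W  W  W  W  W  W  L  W  L  W  L  W
Position 17 is W, so the first player wins.

First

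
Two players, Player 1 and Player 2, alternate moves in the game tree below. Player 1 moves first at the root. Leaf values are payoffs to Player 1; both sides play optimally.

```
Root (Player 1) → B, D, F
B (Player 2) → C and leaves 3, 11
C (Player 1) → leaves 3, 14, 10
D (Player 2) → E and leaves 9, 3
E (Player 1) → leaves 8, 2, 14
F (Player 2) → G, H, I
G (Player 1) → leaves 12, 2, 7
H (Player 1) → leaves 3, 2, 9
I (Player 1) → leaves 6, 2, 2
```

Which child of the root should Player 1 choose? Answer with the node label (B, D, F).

C (Player 1): max(3, 14, 10) = 14
B (Player 2): min(14, 3, 11) = 3
E (Player 1): max(8, 2, 14) = 14
D (Player 2): min(14, 9, 3) = 3
G (Player 1): max(12, 2, 7) = 12
H (Player 1): max(3, 2, 9) = 9
I (Player 1): max(6, 2, 2) = 6
F (Player 2): min(12, 9, 6) = 6
Root (Player 1): max(3, 3, 6) = 6
Player 1 picks the child with the highest value: F (value 6).

F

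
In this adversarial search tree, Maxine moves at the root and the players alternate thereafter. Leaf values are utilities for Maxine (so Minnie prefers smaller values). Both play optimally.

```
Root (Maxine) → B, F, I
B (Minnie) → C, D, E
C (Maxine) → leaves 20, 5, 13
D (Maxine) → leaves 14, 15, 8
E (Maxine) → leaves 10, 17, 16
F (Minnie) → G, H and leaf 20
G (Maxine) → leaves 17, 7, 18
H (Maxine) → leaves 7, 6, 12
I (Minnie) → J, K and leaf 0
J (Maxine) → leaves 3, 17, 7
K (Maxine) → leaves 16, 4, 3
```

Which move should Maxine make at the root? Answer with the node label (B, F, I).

B

C (Maxine): max(20, 5, 13) = 20
D (Maxine): max(14, 15, 8) = 15
E (Maxine): max(10, 17, 16) = 17
B (Minnie): min(20, 15, 17) = 15
G (Maxine): max(17, 7, 18) = 18
H (Maxine): max(7, 6, 12) = 12
F (Minnie): min(18, 12, 20) = 12
J (Maxine): max(3, 17, 7) = 17
K (Maxine): max(16, 4, 3) = 16
I (Minnie): min(17, 16, 0) = 0
Root (Maxine): max(15, 12, 0) = 15
Maxine picks the child with the highest value: B (value 15).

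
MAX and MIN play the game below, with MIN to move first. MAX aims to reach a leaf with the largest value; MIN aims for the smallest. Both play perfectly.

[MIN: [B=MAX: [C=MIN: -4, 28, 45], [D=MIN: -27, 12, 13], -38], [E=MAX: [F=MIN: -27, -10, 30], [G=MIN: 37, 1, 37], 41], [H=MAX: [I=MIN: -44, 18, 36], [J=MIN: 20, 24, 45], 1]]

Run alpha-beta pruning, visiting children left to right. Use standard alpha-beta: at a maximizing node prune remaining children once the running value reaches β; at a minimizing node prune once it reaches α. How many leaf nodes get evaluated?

C [α=-∞,β=+∞]: v=-4
D [α=-4,β=+∞]: v=-27 after child 1 ≤ α → α-cutoff, skip 2
B [α=-∞,β=+∞]: v=-4
F [α=-∞,β=-4]: v=-27
G [α=-27,β=-4]: v=1
E [α=-∞,β=-4]: v=1 after child 2 ≥ β → β-cutoff, skip 1
I [α=-∞,β=-4]: v=-44
J [α=-44,β=-4]: v=20
H [α=-∞,β=-4]: v=20 after child 2 ≥ β → β-cutoff, skip 1
Root [α=-∞,β=+∞]: v=-4
Leaves evaluated: 17 of 21.

17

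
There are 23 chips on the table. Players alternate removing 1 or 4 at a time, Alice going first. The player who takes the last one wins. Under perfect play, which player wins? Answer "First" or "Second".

First

Mark each pile size as W (mover wins) or L (mover loses):
i:   0  1  2  3  4  5  6  7  8  9 10 11 12 13 14 15 16 17 18 19 20 21 22 23
     L  W  L  W  W  L  W  L  W  W  L  W  L  W  W  L  W  L  W  W  L  W  L  W
Position 23 is W, so the first player wins.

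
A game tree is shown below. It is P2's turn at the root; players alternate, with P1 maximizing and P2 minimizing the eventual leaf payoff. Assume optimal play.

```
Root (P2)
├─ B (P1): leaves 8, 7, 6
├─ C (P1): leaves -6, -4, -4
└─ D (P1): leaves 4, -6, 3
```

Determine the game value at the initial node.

-4

B (P1): max(8, 7, 6) = 8
C (P1): max(-6, -4, -4) = -4
D (P1): max(4, -6, 3) = 4
Root (P2): min(8, -4, 4) = -4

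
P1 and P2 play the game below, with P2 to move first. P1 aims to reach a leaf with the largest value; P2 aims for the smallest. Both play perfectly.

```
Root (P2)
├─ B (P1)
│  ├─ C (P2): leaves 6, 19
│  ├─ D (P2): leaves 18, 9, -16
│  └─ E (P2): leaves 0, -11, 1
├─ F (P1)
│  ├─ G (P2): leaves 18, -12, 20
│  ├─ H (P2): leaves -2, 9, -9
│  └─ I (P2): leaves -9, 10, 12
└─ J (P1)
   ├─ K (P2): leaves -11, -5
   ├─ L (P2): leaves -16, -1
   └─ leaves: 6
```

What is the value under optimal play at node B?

6

C: min(6, 19) = 6
D: min(18, 9, -16) = -16
E: min(0, -11, 1) = -11
B: max(6, -16, -11) = 6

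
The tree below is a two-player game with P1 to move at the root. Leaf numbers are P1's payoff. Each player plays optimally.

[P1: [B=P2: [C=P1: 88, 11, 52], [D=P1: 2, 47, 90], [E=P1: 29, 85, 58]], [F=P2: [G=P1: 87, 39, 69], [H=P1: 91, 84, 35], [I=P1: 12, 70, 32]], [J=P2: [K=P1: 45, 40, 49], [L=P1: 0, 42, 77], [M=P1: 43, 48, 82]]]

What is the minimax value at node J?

K: max(45, 40, 49) = 49
L: max(0, 42, 77) = 77
M: max(43, 48, 82) = 82
J: min(49, 77, 82) = 49

49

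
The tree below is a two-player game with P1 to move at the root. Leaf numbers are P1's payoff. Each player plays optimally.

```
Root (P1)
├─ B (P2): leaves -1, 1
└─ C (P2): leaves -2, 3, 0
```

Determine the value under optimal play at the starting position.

-1

B (P2): min(-1, 1) = -1
C (P2): min(-2, 3, 0) = -2
Root (P1): max(-1, -2) = -1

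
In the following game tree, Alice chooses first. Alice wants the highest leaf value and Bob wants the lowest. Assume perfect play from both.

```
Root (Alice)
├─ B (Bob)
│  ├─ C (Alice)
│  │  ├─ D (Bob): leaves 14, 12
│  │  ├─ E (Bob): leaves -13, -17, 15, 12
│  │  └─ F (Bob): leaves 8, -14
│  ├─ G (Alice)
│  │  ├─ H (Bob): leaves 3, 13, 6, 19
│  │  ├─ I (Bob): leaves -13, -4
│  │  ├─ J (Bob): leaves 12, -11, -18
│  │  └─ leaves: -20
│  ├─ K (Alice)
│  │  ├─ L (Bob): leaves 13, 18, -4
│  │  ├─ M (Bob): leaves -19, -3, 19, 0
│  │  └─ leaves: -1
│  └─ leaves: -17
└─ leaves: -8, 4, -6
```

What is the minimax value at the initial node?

D (Bob): min(14, 12) = 12
E (Bob): min(-13, -17, 15, 12) = -17
F (Bob): min(8, -14) = -14
C (Alice): max(12, -17, -14) = 12
H (Bob): min(3, 13, 6, 19) = 3
I (Bob): min(-13, -4) = -13
J (Bob): min(12, -11, -18) = -18
G (Alice): max(3, -13, -18, -20) = 3
L (Bob): min(13, 18, -4) = -4
M (Bob): min(-19, -3, 19, 0) = -19
K (Alice): max(-4, -19, -1) = -1
B (Bob): min(12, 3, -1, -17) = -17
Root (Alice): max(-17, -8, 4, -6) = 4

4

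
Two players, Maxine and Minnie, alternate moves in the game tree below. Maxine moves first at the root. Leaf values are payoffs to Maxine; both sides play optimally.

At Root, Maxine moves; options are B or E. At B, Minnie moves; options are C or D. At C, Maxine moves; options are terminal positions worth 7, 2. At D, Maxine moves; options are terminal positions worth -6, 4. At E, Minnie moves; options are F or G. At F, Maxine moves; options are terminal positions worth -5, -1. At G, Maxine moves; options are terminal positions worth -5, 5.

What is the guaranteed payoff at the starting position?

4

C (Maxine): max(7, 2) = 7
D (Maxine): max(-6, 4) = 4
B (Minnie): min(7, 4) = 4
F (Maxine): max(-5, -1) = -1
G (Maxine): max(-5, 5) = 5
E (Minnie): min(-1, 5) = -1
Root (Maxine): max(4, -1) = 4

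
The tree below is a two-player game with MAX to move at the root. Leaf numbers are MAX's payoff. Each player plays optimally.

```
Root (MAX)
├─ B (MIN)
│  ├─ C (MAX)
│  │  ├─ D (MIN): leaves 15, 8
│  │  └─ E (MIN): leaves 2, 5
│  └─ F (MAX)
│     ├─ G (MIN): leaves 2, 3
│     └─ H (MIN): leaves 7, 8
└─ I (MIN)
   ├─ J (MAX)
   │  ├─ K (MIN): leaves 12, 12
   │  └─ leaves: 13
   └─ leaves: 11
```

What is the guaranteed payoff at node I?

11

K: min(12, 12) = 12
J: max(12, 13) = 13
I: min(13, 11) = 11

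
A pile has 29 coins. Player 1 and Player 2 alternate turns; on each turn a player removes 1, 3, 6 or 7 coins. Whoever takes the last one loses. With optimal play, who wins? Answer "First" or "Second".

Positions where the player to move wins (W) vs loses (L):
i:   0  1  2  3  4  5  6  7  8  9 10 11 12 13 14 15 16 17 18 19 20 21 22 23 24 25 26 27 28 29
     W  L  W  L  W  L  W  W  W  W  W  W  W  L  W  L  W  L  W  W  W  W  W  W  W  L  W  L  W  L
Position 29 is L, so the second player wins.

Second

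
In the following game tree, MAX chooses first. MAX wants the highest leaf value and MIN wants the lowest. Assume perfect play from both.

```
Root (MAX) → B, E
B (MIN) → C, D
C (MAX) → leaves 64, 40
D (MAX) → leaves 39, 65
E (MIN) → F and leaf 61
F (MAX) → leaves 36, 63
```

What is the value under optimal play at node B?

C: max(64, 40) = 64
D: max(39, 65) = 65
B: min(64, 65) = 64

64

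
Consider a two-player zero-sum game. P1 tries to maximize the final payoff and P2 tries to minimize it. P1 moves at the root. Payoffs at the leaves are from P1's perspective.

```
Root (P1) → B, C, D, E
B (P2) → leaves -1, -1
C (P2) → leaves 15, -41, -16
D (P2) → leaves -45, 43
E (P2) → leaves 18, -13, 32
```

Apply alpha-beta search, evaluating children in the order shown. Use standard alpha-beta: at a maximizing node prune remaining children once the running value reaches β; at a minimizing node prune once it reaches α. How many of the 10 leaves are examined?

7

B [α=-∞,β=+∞]: v=-1
C [α=-1,β=+∞]: v=-41 after child 2 ≤ α → α-cutoff, skip 1
D [α=-1,β=+∞]: v=-45 after child 1 ≤ α → α-cutoff, skip 1
E [α=-1,β=+∞]: v=-13 after child 2 ≤ α → α-cutoff, skip 1
Root [α=-∞,β=+∞]: v=-1
Leaves evaluated: 7 of 10.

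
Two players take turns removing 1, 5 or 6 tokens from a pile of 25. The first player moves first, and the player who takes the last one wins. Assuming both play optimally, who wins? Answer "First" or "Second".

Mark each pile size as W (mover wins) or L (mover loses):
i:   0  1  2  3  4  5  6  7  8  9 10 11 12 13 14 15 16 17 18 19 20 21 22 23 24 25
     L  W  L  W  L  W  W  W  W  W  W  L  W  L  W  L  W  W  W  W  W  W  L  W  L  W
Position 25 is W, so the first player wins.

First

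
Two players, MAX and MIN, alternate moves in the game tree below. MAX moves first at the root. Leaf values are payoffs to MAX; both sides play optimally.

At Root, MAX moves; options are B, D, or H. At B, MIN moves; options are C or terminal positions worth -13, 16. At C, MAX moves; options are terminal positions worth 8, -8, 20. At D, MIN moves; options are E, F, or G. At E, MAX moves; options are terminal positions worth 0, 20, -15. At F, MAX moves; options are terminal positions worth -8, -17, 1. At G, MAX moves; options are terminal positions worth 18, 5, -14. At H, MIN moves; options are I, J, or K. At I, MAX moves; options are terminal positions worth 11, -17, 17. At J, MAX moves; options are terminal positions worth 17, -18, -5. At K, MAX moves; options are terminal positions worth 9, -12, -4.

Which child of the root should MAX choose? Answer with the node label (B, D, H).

C (MAX): max(8, -8, 20) = 20
B (MIN): min(20, -13, 16) = -13
E (MAX): max(0, 20, -15) = 20
F (MAX): max(-8, -17, 1) = 1
G (MAX): max(18, 5, -14) = 18
D (MIN): min(20, 1, 18) = 1
I (MAX): max(11, -17, 17) = 17
J (MAX): max(17, -18, -5) = 17
K (MAX): max(9, -12, -4) = 9
H (MIN): min(17, 17, 9) = 9
Root (MAX): max(-13, 1, 9) = 9
MAX picks the child with the highest value: H (value 9).

H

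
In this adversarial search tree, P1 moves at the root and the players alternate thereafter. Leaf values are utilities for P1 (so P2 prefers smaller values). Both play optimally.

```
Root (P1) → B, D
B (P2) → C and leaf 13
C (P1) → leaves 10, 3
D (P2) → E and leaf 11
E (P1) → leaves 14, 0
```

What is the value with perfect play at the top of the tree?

11

C (P1): max(10, 3) = 10
B (P2): min(10, 13) = 10
E (P1): max(14, 0) = 14
D (P2): min(14, 11) = 11
Root (P1): max(10, 11) = 11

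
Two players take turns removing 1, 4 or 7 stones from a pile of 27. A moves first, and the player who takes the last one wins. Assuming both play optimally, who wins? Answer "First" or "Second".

Compute winning (W) and losing (L) positions by backward induction:
i:   0  1  2  3  4  5  6  7  8  9 10 11 12 13 14 15 16 17 18 19 20 21 22 23 24 25 26 27
     L  W  L  W  W  L  W  W  L  W  L  W  W  L  W  W  L  W  L  W  W  L  W  W  L  W  L  W
Position 27 is W, so the first player wins.

First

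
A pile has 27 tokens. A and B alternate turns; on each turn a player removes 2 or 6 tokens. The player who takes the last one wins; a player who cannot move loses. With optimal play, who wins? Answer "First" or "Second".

i:   0  1  2  3  4  5  6  7  8  9 10 11 12 13 14 15 16 17 18 19 20 21 22 23 24 25 26 27
     L  L  W  W  L  L  W  W  L  L  W  W  L  L  W  W  L  L  W  W  L  L  W  W  L  L  W  W
Position 27 is W, so the first player wins.

First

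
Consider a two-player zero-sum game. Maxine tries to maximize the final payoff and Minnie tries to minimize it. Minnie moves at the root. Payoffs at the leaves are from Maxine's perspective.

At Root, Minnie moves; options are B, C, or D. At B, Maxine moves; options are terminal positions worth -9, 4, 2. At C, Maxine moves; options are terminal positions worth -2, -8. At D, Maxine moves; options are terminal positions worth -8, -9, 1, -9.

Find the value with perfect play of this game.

-2

B (Maxine): max(-9, 4, 2) = 4
C (Maxine): max(-2, -8) = -2
D (Maxine): max(-8, -9, 1, -9) = 1
Root (Minnie): min(4, -2, 1) = -2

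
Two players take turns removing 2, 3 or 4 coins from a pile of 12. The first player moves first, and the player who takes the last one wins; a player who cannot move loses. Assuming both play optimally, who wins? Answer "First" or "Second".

Second

W/L table (W = player to move can force a win):
i:   0  1  2  3  4  5  6  7  8  9 10 11 12
     L  L  W  W  W  W  L  L  W  W  W  W  L
Position 12 is L, so the second player wins.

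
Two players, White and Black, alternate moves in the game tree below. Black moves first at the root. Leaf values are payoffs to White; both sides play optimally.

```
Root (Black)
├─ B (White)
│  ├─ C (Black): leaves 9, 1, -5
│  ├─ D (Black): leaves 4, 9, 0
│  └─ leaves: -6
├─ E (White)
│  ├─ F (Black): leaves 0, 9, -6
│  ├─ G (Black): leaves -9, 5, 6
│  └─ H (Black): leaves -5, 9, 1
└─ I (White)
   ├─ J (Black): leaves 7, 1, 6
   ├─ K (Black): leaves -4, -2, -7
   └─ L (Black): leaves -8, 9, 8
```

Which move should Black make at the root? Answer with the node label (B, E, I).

E

C (Black): min(9, 1, -5) = -5
D (Black): min(4, 9, 0) = 0
B (White): max(-5, 0, -6) = 0
F (Black): min(0, 9, -6) = -6
G (Black): min(-9, 5, 6) = -9
H (Black): min(-5, 9, 1) = -5
E (White): max(-6, -9, -5) = -5
J (Black): min(7, 1, 6) = 1
K (Black): min(-4, -2, -7) = -7
L (Black): min(-8, 9, 8) = -8
I (White): max(1, -7, -8) = 1
Root (Black): min(0, -5, 1) = -5
Black picks the child with the lowest value: E (value -5).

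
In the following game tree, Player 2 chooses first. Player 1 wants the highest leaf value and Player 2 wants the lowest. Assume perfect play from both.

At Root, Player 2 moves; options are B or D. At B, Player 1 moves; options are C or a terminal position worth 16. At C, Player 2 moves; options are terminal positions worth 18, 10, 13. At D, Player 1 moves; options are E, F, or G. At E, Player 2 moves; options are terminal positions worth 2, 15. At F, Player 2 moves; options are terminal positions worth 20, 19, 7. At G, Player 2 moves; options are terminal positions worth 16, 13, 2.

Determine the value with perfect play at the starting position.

C (Player 2): min(18, 10, 13) = 10
B (Player 1): max(10, 16) = 16
E (Player 2): min(2, 15) = 2
F (Player 2): min(20, 19, 7) = 7
G (Player 2): min(16, 13, 2) = 2
D (Player 1): max(2, 7, 2) = 7
Root (Player 2): min(16, 7) = 7

7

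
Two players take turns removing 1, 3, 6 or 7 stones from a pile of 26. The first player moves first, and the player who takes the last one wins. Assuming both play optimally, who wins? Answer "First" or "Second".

Second

Compute winning (W) and losing (L) positions by backward induction:
i:   0  1  2  3  4  5  6  7  8  9 10 11 12 13 14 15 16 17 18 19 20 21 22 23 24 25 26
     L  W  L  W  L  W  W  W  W  W  W  W  L  W  L  W  L  W  W  W  W  W  W  W  L  W  L
Position 26 is L, so the second player wins.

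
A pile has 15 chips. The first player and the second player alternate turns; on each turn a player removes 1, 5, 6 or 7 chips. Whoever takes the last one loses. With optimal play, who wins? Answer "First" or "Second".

Second

Mark each pile size as W (mover wins) or L (mover loses):
i:   0  1  2  3  4  5  6  7  8  9 10 11 12 13 14 15
     W  L  W  L  W  L  W  W  W  W  W  W  W  L  W  L
Position 15 is L, so the second player wins.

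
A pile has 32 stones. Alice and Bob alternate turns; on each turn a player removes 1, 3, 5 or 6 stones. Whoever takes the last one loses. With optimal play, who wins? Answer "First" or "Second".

Positions where the player to move wins (W) vs loses (L):
i:   0  1  2  3  4  5  6  7  8  9 10 11 12 13 14 15 16 17 18 19 20 21 22 23 24 25 26 27 28 29 30 31 32
     W  L  W  L  W  L  W  W  W  W  W  W  L  W  L  W  L  W  W  W  W  W  W  L  W  L  W  L  W  W  W  W  W
Position 32 is W, so the first player wins.

First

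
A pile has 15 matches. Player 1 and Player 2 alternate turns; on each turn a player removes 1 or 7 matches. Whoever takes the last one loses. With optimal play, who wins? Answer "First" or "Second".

Compute winning (W) and losing (L) positions by backward induction:
i:   0  1  2  3  4  5  6  7  8  9 10 11 12 13 14 15
     W  L  W  L  W  L  W  L  W  L  W  L  W  L  W  L
Position 15 is L, so the second player wins.

Second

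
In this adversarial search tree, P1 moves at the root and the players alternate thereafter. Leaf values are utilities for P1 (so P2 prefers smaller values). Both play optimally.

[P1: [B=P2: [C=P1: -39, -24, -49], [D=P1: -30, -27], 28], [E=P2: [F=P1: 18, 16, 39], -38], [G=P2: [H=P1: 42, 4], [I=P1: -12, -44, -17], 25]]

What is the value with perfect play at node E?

F: max(18, 16, 39) = 39
E: min(39, -38) = -38

-38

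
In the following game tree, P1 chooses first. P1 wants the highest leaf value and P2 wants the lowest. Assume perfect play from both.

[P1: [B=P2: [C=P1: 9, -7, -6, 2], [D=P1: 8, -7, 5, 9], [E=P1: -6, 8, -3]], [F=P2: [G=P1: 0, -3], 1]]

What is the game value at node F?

G: max(0, -3) = 0
F: min(0, 1) = 0

0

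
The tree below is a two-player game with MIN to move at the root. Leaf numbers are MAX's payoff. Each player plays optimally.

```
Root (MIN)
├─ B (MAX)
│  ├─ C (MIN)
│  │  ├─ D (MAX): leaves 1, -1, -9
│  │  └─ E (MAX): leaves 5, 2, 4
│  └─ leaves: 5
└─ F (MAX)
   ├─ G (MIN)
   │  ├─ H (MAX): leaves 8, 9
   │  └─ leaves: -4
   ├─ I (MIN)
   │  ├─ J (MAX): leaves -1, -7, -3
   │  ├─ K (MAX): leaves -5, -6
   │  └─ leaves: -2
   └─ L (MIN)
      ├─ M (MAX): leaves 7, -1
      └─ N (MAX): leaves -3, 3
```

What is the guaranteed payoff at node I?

J: max(-1, -7, -3) = -1
K: max(-5, -6) = -5
I: min(-1, -5, -2) = -5

-5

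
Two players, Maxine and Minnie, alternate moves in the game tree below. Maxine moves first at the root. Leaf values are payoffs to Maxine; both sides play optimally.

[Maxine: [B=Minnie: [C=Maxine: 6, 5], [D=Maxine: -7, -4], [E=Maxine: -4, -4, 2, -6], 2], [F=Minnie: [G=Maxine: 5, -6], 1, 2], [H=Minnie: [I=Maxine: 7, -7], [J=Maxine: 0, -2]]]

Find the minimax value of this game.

1

C (Maxine): max(6, 5) = 6
D (Maxine): max(-7, -4) = -4
E (Maxine): max(-4, -4, 2, -6) = 2
B (Minnie): min(6, -4, 2, 2) = -4
G (Maxine): max(5, -6) = 5
F (Minnie): min(5, 1, 2) = 1
I (Maxine): max(7, -7) = 7
J (Maxine): max(0, -2) = 0
H (Minnie): min(7, 0) = 0
Root (Maxine): max(-4, 1, 0) = 1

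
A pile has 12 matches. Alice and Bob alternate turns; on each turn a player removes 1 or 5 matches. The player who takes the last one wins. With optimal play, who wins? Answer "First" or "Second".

Mark each pile size as W (mover wins) or L (mover loses):
i:   0  1  2  3  4  5  6  7  8  9 10 11 12
     L  W  L  W  L  W  L  W  L  W  L  W  L
Position 12 is L, so the second player wins.

Second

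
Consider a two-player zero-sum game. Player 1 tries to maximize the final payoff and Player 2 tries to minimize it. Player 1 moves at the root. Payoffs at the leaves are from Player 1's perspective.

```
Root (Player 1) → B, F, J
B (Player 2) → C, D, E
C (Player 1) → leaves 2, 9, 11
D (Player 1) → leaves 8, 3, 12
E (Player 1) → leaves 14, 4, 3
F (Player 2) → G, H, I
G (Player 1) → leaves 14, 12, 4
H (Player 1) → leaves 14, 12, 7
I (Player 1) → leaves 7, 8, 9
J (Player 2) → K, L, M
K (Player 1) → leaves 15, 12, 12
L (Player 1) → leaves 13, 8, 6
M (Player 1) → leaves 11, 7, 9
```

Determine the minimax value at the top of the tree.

C (Player 1): max(2, 9, 11) = 11
D (Player 1): max(8, 3, 12) = 12
E (Player 1): max(14, 4, 3) = 14
B (Player 2): min(11, 12, 14) = 11
G (Player 1): max(14, 12, 4) = 14
H (Player 1): max(14, 12, 7) = 14
I (Player 1): max(7, 8, 9) = 9
F (Player 2): min(14, 14, 9) = 9
K (Player 1): max(15, 12, 12) = 15
L (Player 1): max(13, 8, 6) = 13
M (Player 1): max(11, 7, 9) = 11
J (Player 2): min(15, 13, 11) = 11
Root (Player 1): max(11, 9, 11) = 11

11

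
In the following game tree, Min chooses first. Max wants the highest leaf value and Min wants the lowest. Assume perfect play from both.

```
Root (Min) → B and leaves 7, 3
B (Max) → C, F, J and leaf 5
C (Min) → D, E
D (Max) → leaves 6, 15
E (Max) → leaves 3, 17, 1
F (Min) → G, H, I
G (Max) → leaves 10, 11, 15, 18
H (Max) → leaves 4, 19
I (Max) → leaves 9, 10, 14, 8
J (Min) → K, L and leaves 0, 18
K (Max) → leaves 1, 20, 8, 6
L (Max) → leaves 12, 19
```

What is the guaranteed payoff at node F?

14

G: max(10, 11, 15, 18) = 18
H: max(4, 19) = 19
I: max(9, 10, 14, 8) = 14
F: min(18, 19, 14) = 14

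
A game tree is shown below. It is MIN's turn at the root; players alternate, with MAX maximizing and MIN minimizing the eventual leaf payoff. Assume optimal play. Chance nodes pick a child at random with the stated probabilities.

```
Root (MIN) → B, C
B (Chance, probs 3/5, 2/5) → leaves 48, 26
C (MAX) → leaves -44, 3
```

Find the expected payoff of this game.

3

B (Chance): 3/5·48 + 2/5·26 = 39.2
C (MAX): max(-44, 3) = 3
Root (MIN): min(39.2, 3) = 3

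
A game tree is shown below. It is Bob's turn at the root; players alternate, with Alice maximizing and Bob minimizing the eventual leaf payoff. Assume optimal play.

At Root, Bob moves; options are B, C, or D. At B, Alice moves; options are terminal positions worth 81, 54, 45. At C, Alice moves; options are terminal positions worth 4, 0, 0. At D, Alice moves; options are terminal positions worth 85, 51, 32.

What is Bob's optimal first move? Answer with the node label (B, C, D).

C

B (Alice): max(81, 54, 45) = 81
C (Alice): max(4, 0, 0) = 4
D (Alice): max(85, 51, 32) = 85
Root (Bob): min(81, 4, 85) = 4
Bob picks the child with the lowest value: C (value 4).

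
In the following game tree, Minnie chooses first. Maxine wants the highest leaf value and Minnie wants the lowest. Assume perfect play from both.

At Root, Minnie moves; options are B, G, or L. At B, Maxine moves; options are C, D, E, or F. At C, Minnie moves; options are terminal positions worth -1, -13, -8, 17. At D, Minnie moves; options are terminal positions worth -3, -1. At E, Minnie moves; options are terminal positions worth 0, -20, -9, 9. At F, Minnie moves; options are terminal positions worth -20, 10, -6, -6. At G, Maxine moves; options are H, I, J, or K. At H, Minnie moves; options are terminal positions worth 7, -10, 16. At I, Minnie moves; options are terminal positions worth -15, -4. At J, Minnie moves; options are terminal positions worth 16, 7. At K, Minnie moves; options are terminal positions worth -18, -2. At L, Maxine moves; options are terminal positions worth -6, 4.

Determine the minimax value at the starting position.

-3

C (Minnie): min(-1, -13, -8, 17) = -13
D (Minnie): min(-3, -1) = -3
E (Minnie): min(0, -20, -9, 9) = -20
F (Minnie): min(-20, 10, -6, -6) = -20
B (Maxine): max(-13, -3, -20, -20) = -3
H (Minnie): min(7, -10, 16) = -10
I (Minnie): min(-15, -4) = -15
J (Minnie): min(16, 7) = 7
K (Minnie): min(-18, -2) = -18
G (Maxine): max(-10, -15, 7, -18) = 7
L (Maxine): max(-6, 4) = 4
Root (Minnie): min(-3, 7, 4) = -3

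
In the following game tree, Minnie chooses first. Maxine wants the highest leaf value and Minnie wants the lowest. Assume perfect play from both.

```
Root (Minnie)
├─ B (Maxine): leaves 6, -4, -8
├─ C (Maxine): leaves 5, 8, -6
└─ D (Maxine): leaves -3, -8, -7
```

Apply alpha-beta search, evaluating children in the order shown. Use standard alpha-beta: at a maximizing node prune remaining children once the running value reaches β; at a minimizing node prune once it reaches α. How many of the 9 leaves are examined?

8

B [α=-∞,β=+∞]: v=6
C [α=-∞,β=6]: v=8 after child 2 ≥ β → β-cutoff, skip 1
D [α=-∞,β=6]: v=-3
Root [α=-∞,β=+∞]: v=-3
Leaves evaluated: 8 of 9.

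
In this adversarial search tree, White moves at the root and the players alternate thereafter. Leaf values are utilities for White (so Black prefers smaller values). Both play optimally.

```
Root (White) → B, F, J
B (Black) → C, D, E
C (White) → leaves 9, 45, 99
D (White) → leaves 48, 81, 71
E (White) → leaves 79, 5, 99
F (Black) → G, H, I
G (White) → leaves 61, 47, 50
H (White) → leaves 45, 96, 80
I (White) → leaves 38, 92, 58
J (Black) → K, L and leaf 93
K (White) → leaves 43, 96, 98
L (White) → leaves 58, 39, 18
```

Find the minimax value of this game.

81

C (White): max(9, 45, 99) = 99
D (White): max(48, 81, 71) = 81
E (White): max(79, 5, 99) = 99
B (Black): min(99, 81, 99) = 81
G (White): max(61, 47, 50) = 61
H (White): max(45, 96, 80) = 96
I (White): max(38, 92, 58) = 92
F (Black): min(61, 96, 92) = 61
K (White): max(43, 96, 98) = 98
L (White): max(58, 39, 18) = 58
J (Black): min(98, 58, 93) = 58
Root (White): max(81, 61, 58) = 81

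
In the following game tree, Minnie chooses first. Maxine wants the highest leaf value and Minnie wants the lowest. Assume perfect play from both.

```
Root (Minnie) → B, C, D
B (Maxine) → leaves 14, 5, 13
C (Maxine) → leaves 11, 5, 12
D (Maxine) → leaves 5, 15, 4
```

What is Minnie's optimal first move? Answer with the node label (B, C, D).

C

B (Maxine): max(14, 5, 13) = 14
C (Maxine): max(11, 5, 12) = 12
D (Maxine): max(5, 15, 4) = 15
Root (Minnie): min(14, 12, 15) = 12
Minnie picks the child with the lowest value: C (value 12).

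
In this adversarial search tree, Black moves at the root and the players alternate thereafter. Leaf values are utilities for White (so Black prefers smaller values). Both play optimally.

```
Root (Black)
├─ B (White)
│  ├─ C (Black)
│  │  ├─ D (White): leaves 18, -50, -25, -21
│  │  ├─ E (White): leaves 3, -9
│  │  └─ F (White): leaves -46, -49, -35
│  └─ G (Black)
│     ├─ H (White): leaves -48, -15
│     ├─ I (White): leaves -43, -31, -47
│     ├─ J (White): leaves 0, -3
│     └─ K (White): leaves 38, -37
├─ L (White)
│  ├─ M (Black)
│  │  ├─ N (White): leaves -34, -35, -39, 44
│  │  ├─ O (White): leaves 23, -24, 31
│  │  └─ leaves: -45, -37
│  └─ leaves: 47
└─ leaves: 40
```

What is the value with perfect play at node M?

N: max(-34, -35, -39, 44) = 44
O: max(23, -24, 31) = 31
M: min(44, 31, -45, -37) = -45

-45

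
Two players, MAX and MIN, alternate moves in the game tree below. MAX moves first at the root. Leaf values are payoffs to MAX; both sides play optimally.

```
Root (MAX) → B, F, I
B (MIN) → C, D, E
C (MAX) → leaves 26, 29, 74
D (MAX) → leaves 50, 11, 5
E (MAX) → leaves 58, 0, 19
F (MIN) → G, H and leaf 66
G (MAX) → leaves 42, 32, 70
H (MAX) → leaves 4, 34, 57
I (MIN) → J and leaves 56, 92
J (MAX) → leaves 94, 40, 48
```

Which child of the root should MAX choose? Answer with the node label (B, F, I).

F

C (MAX): max(26, 29, 74) = 74
D (MAX): max(50, 11, 5) = 50
E (MAX): max(58, 0, 19) = 58
B (MIN): min(74, 50, 58) = 50
G (MAX): max(42, 32, 70) = 70
H (MAX): max(4, 34, 57) = 57
F (MIN): min(70, 57, 66) = 57
J (MAX): max(94, 40, 48) = 94
I (MIN): min(94, 56, 92) = 56
Root (MAX): max(50, 57, 56) = 57
MAX picks the child with the highest value: F (value 57).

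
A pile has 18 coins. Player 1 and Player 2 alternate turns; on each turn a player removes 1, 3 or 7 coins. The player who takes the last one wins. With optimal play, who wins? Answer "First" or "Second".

Second

Mark each pile size as W (mover wins) or L (mover loses):
i:   0  1  2  3  4  5  6  7  8  9 10 11 12 13 14 15 16 17 18
     L  W  L  W  L  W  L  W  L  W  L  W  L  W  L  W  L  W  L
Position 18 is L, so the second player wins.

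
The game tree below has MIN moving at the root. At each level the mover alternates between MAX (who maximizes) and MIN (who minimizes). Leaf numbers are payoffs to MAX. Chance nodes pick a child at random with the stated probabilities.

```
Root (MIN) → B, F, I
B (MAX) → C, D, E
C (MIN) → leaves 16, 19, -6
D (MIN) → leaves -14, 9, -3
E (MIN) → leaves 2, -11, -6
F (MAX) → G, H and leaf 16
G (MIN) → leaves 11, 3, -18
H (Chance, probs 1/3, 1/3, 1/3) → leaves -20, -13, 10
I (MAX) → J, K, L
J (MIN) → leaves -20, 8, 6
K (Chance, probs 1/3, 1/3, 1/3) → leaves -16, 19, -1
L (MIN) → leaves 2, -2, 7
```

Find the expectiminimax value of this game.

C (MIN): min(16, 19, -6) = -6
D (MIN): min(-14, 9, -3) = -14
E (MIN): min(2, -11, -6) = -11
B (MAX): max(-6, -14, -11) = -6
G (MIN): min(11, 3, -18) = -18
H (Chance): 1/3·-20 + 1/3·-13 + 1/3·10 = -7.67
F (MAX): max(-18, -7.67, 16) = 16
J (MIN): min(-20, 8, 6) = -20
K (Chance): 1/3·-16 + 1/3·19 + 1/3·-1 = 0.67
L (MIN): min(2, -2, 7) = -2
I (MAX): max(-20, 0.67, -2) = 0.67
Root (MIN): min(-6, 16, 0.67) = -6

-6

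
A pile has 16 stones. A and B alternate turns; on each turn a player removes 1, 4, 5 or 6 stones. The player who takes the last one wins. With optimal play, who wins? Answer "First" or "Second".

Mark each pile size as W (mover wins) or L (mover loses):
i:   0  1  2  3  4  5  6  7  8  9 10 11 12 13 14 15 16
     L  W  L  W  W  W  W  W  W  L  W  L  W  W  W  W  W
Position 16 is W, so the first player wins.

First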